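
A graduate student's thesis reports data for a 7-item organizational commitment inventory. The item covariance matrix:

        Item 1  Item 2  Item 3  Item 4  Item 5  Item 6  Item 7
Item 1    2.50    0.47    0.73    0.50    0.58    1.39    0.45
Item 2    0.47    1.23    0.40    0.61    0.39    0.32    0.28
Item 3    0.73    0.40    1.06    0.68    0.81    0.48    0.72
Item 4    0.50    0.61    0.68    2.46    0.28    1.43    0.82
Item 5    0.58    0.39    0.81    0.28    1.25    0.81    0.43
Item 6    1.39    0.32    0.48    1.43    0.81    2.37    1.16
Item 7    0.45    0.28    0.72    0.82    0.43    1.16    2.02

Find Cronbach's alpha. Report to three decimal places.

sum of item variances = 2.50 + 1.23 + 1.06 + 2.46 + 1.25 + 2.37 + 2.02 = 12.89
Σ_{i<j} σ_ij = 13.74
σ²_T = 12.89 + 2 × 13.74 = 40.37
α = (k/(k−1))·(1 − sum of item variances/σ²_T) = (7/6)·(1 − 12.89/40.37) = 0.794

α = 0.794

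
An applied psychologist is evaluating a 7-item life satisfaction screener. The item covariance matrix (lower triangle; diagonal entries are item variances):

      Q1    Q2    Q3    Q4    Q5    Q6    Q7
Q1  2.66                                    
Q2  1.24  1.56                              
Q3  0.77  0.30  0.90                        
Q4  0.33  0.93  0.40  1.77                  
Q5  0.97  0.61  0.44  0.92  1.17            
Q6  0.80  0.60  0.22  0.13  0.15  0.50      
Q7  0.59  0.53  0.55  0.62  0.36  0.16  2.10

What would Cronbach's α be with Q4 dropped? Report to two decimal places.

Remaining items: Q1, Q2, Q3, Q5, Q6, Q7 (k = 6).
sum of item variances = 2.66 + 1.56 + 0.90 + 1.17 + 0.50 + 2.10 = 8.89
σ²_total = 8.89 + 2 × 8.29 = 25.47
α (item deleted) = (6/5)·(1 − 8.89/25.47) = 0.78

α = 0.78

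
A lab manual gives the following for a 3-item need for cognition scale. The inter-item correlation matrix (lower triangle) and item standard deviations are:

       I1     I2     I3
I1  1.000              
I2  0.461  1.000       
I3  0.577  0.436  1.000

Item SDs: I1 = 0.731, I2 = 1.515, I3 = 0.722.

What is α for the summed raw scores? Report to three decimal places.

α = 0.653

Σσ²ᵢ = 0.731² + 1.515² + 0.722² = 3.3509
Covariances σ_ij = r_ij · s_i · s_j:
  σ(I1,I2) = 0.461 × 0.731 × 1.515 = 0.5105
  σ(I1,I3) = 0.577 × 0.731 × 0.722 = 0.3045
  σ(I2,I3) = 0.436 × 1.515 × 0.722 = 0.4769
σ²_T = Σσ²ᵢ + 2·Σσ_ij = 3.3509 + 2 × 1.2919 = 5.9347
α = (3/2)·(1 − 3.3509/5.9347) = 0.653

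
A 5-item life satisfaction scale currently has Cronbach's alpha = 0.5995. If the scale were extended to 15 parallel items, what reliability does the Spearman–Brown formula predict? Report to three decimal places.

predicted reliability = 0.818

Length factor m = 15/5 = 3.0000
α' = m·α / (1 + (m−1)·α)
   = 15/5 × 0.5995 / (1 + (15/5 − 1) × 0.5995)
   = 1.7985 / 2.1990 = 0.818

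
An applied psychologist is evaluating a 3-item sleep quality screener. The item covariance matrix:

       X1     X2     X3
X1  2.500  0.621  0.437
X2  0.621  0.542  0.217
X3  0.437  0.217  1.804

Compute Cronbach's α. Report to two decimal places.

sum of item variances = 2.500 + 0.542 + 1.804 = 4.846
Sum of off-diagonal covariances = 1.275
total variance = 4.846 + 2 × 1.275 = 7.396
α = (k/(k−1))·(1 − sum of item variances/total variance) = (3/2)·(1 − 4.846/7.396) = 0.52

α = 0.52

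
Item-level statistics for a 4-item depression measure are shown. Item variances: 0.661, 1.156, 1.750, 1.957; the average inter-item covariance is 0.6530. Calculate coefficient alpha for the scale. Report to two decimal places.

coefficient alpha = 0.78

Σσᵢ² = 0.661 + 1.156 + 1.750 + 1.957 = 5.524
Sum of the 6 distinct covariances = 6 × 0.6530 = 3.9180
Var(T) = Σσᵢ² + 2·Σcov = 5.524 + 2 × 3.9180 = 13.3600
α = (4/3)·(1 − 5.524/13.3600) = 0.78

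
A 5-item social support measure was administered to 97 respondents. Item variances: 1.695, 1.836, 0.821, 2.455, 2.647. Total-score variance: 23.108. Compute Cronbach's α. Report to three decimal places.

Cronbach's α = 0.739

Σσ²ᵢ = 1.695 + 1.836 + 0.821 + 2.455 + 2.647 = 9.454
α = (k/(k−1))·(1 − Σσ²ᵢ/total variance) = (5/4)·(1 − 9.454/23.108) = 0.739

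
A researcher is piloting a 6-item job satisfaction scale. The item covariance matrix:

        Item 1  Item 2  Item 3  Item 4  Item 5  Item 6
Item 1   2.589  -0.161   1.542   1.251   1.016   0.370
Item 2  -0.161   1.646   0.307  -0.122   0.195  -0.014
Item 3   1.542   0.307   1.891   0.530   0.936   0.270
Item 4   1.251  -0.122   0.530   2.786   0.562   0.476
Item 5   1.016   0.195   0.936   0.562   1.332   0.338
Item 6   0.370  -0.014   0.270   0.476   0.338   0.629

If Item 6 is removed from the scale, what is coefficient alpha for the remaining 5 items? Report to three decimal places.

Remaining items: Item 1, Item 2, Item 3, Item 4, Item 5 (k = 5).
sum of item variances = 2.589 + 1.646 + 1.891 + 2.786 + 1.332 = 10.244
Var(T) = 10.244 + 2 × 6.056 = 22.356
α (item deleted) = (5/4)·(1 − 10.244/22.356) = 0.677

coefficient alpha = 0.677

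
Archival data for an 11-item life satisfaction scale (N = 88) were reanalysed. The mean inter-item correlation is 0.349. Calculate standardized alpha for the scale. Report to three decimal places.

Standardized α = k·r̄ / (1 + (k−1)·r̄) = 11 × 0.349 / (1 + 10 × 0.349)
  = 3.8390 / 4.4900 = 0.855

standardized alpha = 0.855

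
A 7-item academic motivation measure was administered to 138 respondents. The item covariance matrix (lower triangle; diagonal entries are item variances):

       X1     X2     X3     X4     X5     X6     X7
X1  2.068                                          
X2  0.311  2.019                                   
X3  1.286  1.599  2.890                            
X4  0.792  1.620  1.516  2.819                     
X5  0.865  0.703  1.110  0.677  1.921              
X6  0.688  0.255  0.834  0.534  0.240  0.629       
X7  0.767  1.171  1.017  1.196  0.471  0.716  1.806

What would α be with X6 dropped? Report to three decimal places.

Remaining items: X1, X2, X3, X4, X5, X7 (k = 6).
Σσᵢ² = 2.068 + 2.019 + 2.890 + 2.819 + 1.921 + 1.806 = 13.523
total variance = 13.523 + 2 × 15.101 = 43.725
α (item deleted) = (6/5)·(1 − 13.523/43.725) = 0.829

α = 0.829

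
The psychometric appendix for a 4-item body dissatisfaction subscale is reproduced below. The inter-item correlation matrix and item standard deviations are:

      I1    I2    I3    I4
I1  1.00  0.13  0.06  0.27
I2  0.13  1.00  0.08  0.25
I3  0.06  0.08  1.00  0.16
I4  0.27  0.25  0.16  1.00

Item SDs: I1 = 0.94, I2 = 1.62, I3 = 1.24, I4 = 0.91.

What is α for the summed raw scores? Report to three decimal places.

α = 0.389

Σσ²ᵢ = 0.94² + 1.62² + 1.24² + 0.91² = 5.8737
Covariances σ_ij = r_ij · s_i · s_j:
  σ(I1,I2) = 0.13 × 0.94 × 1.62 = 0.1980
  σ(I1,I3) = 0.06 × 0.94 × 1.24 = 0.0699
  σ(I1,I4) = 0.27 × 0.94 × 0.91 = 0.2310
  σ(I2,I3) = 0.08 × 1.62 × 1.24 = 0.1607
  σ(I2,I4) = 0.25 × 1.62 × 0.91 = 0.3686
  σ(I3,I4) = 0.16 × 1.24 × 0.91 = 0.1805
σ²_T = Σσ²ᵢ + 2·Σσ_ij = 5.8737 + 2 × 1.2087 = 8.2911
α = (4/3)·(1 − 5.8737/8.2911) = 0.389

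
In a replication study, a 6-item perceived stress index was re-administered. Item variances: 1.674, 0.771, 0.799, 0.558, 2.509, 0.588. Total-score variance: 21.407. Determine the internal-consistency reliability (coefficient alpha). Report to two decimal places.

ΣVar(i) = 1.674 + 0.771 + 0.799 + 0.558 + 2.509 + 0.588 = 6.899
α = (k/(k−1))·(1 − ΣVar(i)/σ²_T) = (6/5)·(1 − 6.899/21.407) = 0.81

coefficient alpha = 0.81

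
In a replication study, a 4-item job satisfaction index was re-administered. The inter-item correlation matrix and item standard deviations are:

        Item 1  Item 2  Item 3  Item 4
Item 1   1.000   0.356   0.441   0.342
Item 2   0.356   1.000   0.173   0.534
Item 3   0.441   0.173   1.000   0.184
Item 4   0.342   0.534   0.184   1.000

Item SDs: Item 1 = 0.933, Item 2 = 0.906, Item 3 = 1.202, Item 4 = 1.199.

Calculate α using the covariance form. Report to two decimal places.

α = 0.66

Σσ²ᵢ = 0.933² + 0.906² + 1.202² + 1.199² = 4.5737
Covariances σ_ij = r_ij · s_i · s_j:
  σ(Item 1,Item 2) = 0.356 × 0.933 × 0.906 = 0.3009
  σ(Item 1,Item 3) = 0.441 × 0.933 × 1.202 = 0.4946
  σ(Item 1,Item 4) = 0.342 × 0.933 × 1.199 = 0.3826
  σ(Item 2,Item 3) = 0.173 × 0.906 × 1.202 = 0.1884
  σ(Item 2,Item 4) = 0.534 × 0.906 × 1.199 = 0.5801
  σ(Item 3,Item 4) = 0.184 × 1.202 × 1.199 = 0.2652
σ²_T = Σσ²ᵢ + 2·Σσ_ij = 4.5737 + 2 × 2.2118 = 8.9973
α = (4/3)·(1 − 4.5737/8.9973) = 0.66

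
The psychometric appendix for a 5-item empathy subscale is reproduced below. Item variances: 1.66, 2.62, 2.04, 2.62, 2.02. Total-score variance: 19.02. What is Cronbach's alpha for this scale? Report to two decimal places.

α = 0.53

sum of item variances = 1.66 + 2.62 + 2.04 + 2.62 + 2.02 = 10.96
α = (k/(k−1))·(1 − sum of item variances/Var(T)) = (5/4)·(1 − 10.96/19.02) = 0.53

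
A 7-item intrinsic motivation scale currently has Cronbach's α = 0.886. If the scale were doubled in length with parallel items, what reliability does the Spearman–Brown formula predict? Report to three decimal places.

predicted reliability = 0.940

Length factor m = 2
α' = m·α / (1 + (m−1)·α)
   = 2 × 0.886 / (1 + (2 − 1) × 0.886)
   = 1.7720 / 1.8860 = 0.940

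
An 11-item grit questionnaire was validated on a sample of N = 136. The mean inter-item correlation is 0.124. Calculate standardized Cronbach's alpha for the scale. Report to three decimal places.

standardized Cronbach's alpha = 0.609

Standardized α = k·r̄ / (1 + (k−1)·r̄) = 11 × 0.124 / (1 + 10 × 0.124)
  = 1.3640 / 2.2400 = 0.609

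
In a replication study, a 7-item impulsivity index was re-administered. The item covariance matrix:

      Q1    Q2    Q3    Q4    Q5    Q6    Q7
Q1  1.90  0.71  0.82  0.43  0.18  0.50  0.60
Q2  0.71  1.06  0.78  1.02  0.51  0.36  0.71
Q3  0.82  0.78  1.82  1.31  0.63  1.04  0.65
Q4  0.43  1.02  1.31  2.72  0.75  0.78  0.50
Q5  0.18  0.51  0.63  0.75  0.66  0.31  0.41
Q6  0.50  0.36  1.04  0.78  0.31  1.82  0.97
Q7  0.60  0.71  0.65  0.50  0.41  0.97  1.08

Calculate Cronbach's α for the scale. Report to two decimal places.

Σσᵢ² = 1.90 + 1.06 + 1.82 + 2.72 + 0.66 + 1.82 + 1.08 = 11.06
Sum of off-diagonal covariances = 13.97
total variance = 11.06 + 2 × 13.97 = 39.00
α = (k/(k−1))·(1 − Σσᵢ²/total variance) = (7/6)·(1 − 11.06/39.00) = 0.84

α = 0.84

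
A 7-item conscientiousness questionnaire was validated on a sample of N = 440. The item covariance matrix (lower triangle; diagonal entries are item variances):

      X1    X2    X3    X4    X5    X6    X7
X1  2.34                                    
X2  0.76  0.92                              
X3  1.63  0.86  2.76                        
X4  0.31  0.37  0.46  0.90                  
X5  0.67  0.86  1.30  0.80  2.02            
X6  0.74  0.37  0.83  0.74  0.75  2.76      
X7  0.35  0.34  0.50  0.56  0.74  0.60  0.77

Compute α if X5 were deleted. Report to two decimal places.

Remaining items: X1, X2, X3, X4, X6, X7 (k = 6).
Σσ²ᵢ = 2.34 + 0.92 + 2.76 + 0.90 + 2.76 + 0.77 = 10.45
total variance = 10.45 + 2 × 9.42 = 29.29
α (item deleted) = (6/5)·(1 − 10.45/29.29) = 0.77

α = 0.77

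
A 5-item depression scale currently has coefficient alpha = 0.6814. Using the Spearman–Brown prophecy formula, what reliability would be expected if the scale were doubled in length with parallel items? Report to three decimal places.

Length factor m = 2
α' = m·α / (1 + (m−1)·α)
   = 2 × 0.6814 / (1 + (2 − 1) × 0.6814)
   = 1.3628 / 1.6814 = 0.811

predicted reliability = 0.811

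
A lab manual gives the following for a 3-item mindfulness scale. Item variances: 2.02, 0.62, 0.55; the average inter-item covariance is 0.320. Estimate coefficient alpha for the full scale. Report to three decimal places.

coefficient alpha = 0.564

Σσ²ᵢ = 2.02 + 0.62 + 0.55 = 3.19
Sum of the 3 distinct covariances = 3 × 0.320 = 0.960
σ²_T = Σσ²ᵢ + 2·Σcov = 3.19 + 2 × 0.960 = 5.110
α = (3/2)·(1 − 3.19/5.110) = 0.564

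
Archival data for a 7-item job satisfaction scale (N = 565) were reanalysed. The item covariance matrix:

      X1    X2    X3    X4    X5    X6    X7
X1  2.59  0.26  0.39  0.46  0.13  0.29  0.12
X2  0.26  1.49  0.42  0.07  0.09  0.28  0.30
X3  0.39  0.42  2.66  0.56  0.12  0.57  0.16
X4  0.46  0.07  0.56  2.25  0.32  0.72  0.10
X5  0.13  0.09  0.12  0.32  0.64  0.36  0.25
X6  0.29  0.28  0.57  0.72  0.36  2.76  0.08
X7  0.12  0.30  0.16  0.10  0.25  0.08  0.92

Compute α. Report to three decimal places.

α = 0.556

sum of item variances = 2.59 + 1.49 + 2.66 + 2.25 + 0.64 + 2.76 + 0.92 = 13.31
Σ_{i<j} σ_ij = 6.05
σ²_total = 13.31 + 2 × 6.05 = 25.41
α = (k/(k−1))·(1 − sum of item variances/σ²_total) = (7/6)·(1 − 13.31/25.41) = 0.556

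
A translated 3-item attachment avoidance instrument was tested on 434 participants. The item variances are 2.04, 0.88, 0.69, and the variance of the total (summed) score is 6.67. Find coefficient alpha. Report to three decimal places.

sum of item variances = 2.04 + 0.88 + 0.69 = 3.61
α = (k/(k−1))·(1 − sum of item variances/Var(T)) = (3/2)·(1 − 3.61/6.67) = 0.688

coefficient alpha = 0.688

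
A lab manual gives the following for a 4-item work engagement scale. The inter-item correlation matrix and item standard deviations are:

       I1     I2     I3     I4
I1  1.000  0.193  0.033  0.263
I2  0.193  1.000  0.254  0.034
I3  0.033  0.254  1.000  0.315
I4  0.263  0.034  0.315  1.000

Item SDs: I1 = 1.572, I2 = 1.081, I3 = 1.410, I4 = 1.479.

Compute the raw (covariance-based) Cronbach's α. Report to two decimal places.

Σσ²ᵢ = 1.572² + 1.081² + 1.410² + 1.479² = 7.8153
Covariances σ_ij = r_ij · s_i · s_j:
  σ(I1,I2) = 0.193 × 1.572 × 1.081 = 0.3280
  σ(I1,I3) = 0.033 × 1.572 × 1.410 = 0.0731
  σ(I1,I4) = 0.263 × 1.572 × 1.479 = 0.6115
  σ(I2,I3) = 0.254 × 1.081 × 1.410 = 0.3871
  σ(I2,I4) = 0.034 × 1.081 × 1.479 = 0.0544
  σ(I3,I4) = 0.315 × 1.410 × 1.479 = 0.6569
σ²_T = Σσ²ᵢ + 2·Σσ_ij = 7.8153 + 2 × 2.1110 = 12.0373
α = (4/3)·(1 − 7.8153/12.0373) = 0.47

α = 0.47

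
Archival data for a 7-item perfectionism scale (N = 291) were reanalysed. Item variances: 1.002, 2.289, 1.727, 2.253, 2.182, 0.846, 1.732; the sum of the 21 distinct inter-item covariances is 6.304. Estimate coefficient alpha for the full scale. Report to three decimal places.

coefficient alpha = 0.597

sum of item variances = 1.002 + 2.289 + 1.727 + 2.253 + 2.182 + 0.846 + 1.732 = 12.031
Sum of distinct covariances = 6.304
total variance = sum of item variances + 2·Σcov = 12.031 + 2 × 6.304 = 24.639
α = (7/6)·(1 − 12.031/24.639) = 0.597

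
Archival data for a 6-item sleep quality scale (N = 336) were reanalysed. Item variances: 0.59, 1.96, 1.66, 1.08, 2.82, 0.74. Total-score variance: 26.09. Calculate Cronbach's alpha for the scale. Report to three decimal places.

Σσᵢ² = 0.59 + 1.96 + 1.66 + 1.08 + 2.82 + 0.74 = 8.85
α = (k/(k−1))·(1 − Σσᵢ²/σ²_total) = (6/5)·(1 − 8.85/26.09) = 0.793

Cronbach's alpha = 0.793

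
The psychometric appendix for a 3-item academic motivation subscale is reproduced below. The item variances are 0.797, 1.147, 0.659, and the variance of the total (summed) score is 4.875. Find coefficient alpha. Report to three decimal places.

α = 0.699

Σσᵢ² = 0.797 + 1.147 + 0.659 = 2.603
α = (k/(k−1))·(1 − Σσᵢ²/σ²_total) = (3/2)·(1 − 2.603/4.875) = 0.699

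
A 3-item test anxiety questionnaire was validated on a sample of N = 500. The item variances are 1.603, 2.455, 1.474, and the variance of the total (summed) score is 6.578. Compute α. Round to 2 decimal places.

α = 0.24

ΣVar(i) = 1.603 + 2.455 + 1.474 = 5.532
α = (k/(k−1))·(1 − ΣVar(i)/σ²_T) = (3/2)·(1 − 5.532/6.578) = 0.24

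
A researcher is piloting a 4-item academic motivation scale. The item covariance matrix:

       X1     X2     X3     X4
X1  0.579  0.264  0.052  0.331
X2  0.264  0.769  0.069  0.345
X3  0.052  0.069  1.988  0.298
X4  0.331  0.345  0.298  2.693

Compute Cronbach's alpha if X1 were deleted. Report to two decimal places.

Cronbach's alpha = 0.31

Remaining items: X2, X3, X4 (k = 3).
sum of item variances = 0.769 + 1.988 + 2.693 = 5.450
Var(T) = 5.450 + 2 × 0.712 = 6.874
α (item deleted) = (3/2)·(1 − 5.450/6.874) = 0.31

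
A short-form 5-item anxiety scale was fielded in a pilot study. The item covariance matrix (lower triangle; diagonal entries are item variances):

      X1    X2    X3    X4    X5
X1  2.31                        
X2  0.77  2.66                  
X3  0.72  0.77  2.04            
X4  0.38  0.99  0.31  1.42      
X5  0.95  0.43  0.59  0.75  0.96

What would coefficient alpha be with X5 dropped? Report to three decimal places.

Remaining items: X1, X2, X3, X4 (k = 4).
ΣVar(i) = 2.31 + 2.66 + 2.04 + 1.42 = 8.43
σ²_total = 8.43 + 2 × 3.94 = 16.31
α (item deleted) = (4/3)·(1 − 8.43/16.31) = 0.644

coefficient alpha = 0.644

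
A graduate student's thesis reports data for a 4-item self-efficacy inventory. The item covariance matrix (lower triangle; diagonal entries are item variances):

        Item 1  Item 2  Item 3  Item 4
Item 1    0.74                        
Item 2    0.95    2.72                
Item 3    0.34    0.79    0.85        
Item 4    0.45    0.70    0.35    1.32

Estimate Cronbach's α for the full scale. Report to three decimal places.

sum of item variances = 0.74 + 2.72 + 0.85 + 1.32 = 5.63
Sum of the distinct covariances = 3.58
σ²_total = 5.63 + 2 × 3.58 = 12.79
α = (k/(k−1))·(1 − sum of item variances/σ²_total) = (4/3)·(1 − 5.63/12.79) = 0.746

Cronbach's α = 0.746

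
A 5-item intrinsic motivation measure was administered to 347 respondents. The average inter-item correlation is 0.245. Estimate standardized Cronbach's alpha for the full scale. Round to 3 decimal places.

standardized Cronbach's alpha = 0.619

Standardized α = k·r̄ / (1 + (k−1)·r̄) = 5 × 0.245 / (1 + 4 × 0.245)
  = 1.2250 / 1.9800 = 0.619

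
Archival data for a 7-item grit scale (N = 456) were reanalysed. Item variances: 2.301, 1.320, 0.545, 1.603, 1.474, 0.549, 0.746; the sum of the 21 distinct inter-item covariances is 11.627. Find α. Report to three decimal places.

Σσ²ᵢ = 2.301 + 1.320 + 0.545 + 1.603 + 1.474 + 0.549 + 0.746 = 8.538
Sum of distinct covariances = 11.627
total variance = Σσ²ᵢ + 2·Σcov = 8.538 + 2 × 11.627 = 31.792
α = (7/6)·(1 − 8.538/31.792) = 0.853

α = 0.853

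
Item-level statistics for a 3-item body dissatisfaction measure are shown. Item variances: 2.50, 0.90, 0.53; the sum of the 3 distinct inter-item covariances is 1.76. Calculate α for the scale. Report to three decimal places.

α = 0.709

Σσᵢ² = 2.50 + 0.90 + 0.53 = 3.93
Sum of distinct covariances = 1.76
σ²_T = Σσᵢ² + 2·Σcov = 3.93 + 2 × 1.76 = 7.45
α = (3/2)·(1 − 3.93/7.45) = 0.709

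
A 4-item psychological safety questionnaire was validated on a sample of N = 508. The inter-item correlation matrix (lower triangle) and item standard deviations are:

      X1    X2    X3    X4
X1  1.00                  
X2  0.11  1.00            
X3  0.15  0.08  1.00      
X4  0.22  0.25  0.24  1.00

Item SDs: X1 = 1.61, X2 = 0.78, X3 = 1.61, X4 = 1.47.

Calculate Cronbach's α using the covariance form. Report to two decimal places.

Σσ²ᵢ = 1.61² + 0.78² + 1.61² + 1.47² = 7.9535
Covariances σ_ij = r_ij · s_i · s_j:
  σ(X1,X2) = 0.11 × 1.61 × 0.78 = 0.1381
  σ(X1,X3) = 0.15 × 1.61 × 1.61 = 0.3888
  σ(X1,X4) = 0.22 × 1.61 × 1.47 = 0.5207
  σ(X2,X3) = 0.08 × 0.78 × 1.61 = 0.1005
  σ(X2,X4) = 0.25 × 0.78 × 1.47 = 0.2867
  σ(X3,X4) = 0.24 × 1.61 × 1.47 = 0.5680
σ²_T = Σσ²ᵢ + 2·Σσ_ij = 7.9535 + 2 × 2.0028 = 11.9591
α = (4/3)·(1 − 7.9535/11.9591) = 0.45

Cronbach's α = 0.45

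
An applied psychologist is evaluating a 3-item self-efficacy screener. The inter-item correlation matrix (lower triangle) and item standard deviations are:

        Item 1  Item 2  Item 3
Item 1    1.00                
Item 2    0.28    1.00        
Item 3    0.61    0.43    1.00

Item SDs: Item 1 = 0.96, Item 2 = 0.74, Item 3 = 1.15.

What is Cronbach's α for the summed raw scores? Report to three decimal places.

Σσ²ᵢ = 0.96² + 0.74² + 1.15² = 2.7917
Covariances σ_ij = r_ij · s_i · s_j:
  σ(Item 1,Item 2) = 0.28 × 0.96 × 0.74 = 0.1989
  σ(Item 1,Item 3) = 0.61 × 0.96 × 1.15 = 0.6734
  σ(Item 2,Item 3) = 0.43 × 0.74 × 1.15 = 0.3659
σ²_T = Σσ²ᵢ + 2·Σσ_ij = 2.7917 + 2 × 1.2382 = 5.2681
α = (3/2)·(1 − 2.7917/5.2681) = 0.705

α = 0.705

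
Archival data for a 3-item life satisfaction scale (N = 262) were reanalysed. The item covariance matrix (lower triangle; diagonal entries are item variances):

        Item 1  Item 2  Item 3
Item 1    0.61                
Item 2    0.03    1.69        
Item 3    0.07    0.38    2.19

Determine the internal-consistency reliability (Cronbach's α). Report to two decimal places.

Cronbach's α = 0.26

ΣVar(i) = 0.61 + 1.69 + 2.19 = 4.49
Σ_{i<j} σ_ij = 0.48
total variance = 4.49 + 2 × 0.48 = 5.45
α = (k/(k−1))·(1 − ΣVar(i)/total variance) = (3/2)·(1 − 4.49/5.45) = 0.26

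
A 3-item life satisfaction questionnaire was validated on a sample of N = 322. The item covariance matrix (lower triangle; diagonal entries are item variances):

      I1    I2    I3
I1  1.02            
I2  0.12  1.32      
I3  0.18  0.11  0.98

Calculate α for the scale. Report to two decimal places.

sum of item variances = 1.02 + 1.32 + 0.98 = 3.32
Σ_{i<j} σ_ij = 0.41
σ²_total = 3.32 + 2 × 0.41 = 4.14
α = (k/(k−1))·(1 − sum of item variances/σ²_total) = (3/2)·(1 − 3.32/4.14) = 0.30

α = 0.30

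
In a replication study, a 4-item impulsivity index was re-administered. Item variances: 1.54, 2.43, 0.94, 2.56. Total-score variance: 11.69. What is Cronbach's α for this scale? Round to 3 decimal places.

Cronbach's α = 0.481

sum of item variances = 1.54 + 2.43 + 0.94 + 2.56 = 7.47
α = (k/(k−1))·(1 − sum of item variances/σ²_total) = (4/3)·(1 − 7.47/11.69) = 0.481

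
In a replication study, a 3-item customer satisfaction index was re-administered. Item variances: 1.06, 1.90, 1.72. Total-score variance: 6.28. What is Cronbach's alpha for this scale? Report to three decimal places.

α = 0.382

Σσ²ᵢ = 1.06 + 1.90 + 1.72 = 4.68
α = (k/(k−1))·(1 − Σσ²ᵢ/σ²_T) = (3/2)·(1 − 4.68/6.28) = 0.382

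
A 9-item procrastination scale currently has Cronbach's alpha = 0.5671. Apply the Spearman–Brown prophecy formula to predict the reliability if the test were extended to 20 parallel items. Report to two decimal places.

Length factor m = 20/9 = 2.2222
α' = m·α / (1 + (m−1)·α)
   = 20/9 × 0.5671 / (1 + (20/9 − 1) × 0.5671)
   = 1.2602 / 1.6931 = 0.74

predicted reliability = 0.74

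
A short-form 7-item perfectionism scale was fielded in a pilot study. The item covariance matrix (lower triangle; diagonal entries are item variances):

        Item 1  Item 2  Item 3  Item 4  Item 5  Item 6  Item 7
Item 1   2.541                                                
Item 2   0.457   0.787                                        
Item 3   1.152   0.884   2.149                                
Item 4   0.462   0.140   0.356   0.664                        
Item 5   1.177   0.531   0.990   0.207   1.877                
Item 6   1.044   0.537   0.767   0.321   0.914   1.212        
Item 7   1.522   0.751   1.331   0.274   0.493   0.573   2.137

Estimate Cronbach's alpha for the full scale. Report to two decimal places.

ΣVar(i) = 2.541 + 0.787 + 2.149 + 0.664 + 1.877 + 1.212 + 2.137 = 11.367
Σ_{i<j} σ_ij = 14.883
σ²_total = 11.367 + 2 × 14.883 = 41.133
α = (k/(k−1))·(1 − ΣVar(i)/σ²_total) = (7/6)·(1 − 11.367/41.133) = 0.84

α = 0.84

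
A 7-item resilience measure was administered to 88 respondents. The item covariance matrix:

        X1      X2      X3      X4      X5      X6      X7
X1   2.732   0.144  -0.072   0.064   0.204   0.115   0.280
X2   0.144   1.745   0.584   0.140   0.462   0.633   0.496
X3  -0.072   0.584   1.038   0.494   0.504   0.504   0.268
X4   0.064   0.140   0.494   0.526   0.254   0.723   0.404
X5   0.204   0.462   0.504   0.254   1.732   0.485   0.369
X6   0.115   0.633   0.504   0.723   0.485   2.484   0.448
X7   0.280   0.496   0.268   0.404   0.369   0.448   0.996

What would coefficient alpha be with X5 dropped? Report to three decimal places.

Remaining items: X1, X2, X3, X4, X6, X7 (k = 6).
sum of item variances = 2.732 + 1.745 + 1.038 + 0.526 + 2.484 + 0.996 = 9.521
Var(T) = 9.521 + 2 × 5.225 = 19.971
α (item deleted) = (6/5)·(1 − 9.521/19.971) = 0.628

coefficient alpha = 0.628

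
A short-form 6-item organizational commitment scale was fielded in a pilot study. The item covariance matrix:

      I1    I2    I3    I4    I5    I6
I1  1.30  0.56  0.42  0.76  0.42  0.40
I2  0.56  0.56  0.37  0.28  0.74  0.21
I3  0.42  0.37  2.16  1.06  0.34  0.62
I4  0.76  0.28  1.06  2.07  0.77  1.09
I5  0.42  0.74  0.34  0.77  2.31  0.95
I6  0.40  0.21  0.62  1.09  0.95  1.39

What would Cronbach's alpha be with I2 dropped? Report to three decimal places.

α = 0.746

Remaining items: I1, I3, I4, I5, I6 (k = 5).
ΣVar(i) = 1.30 + 2.16 + 2.07 + 2.31 + 1.39 = 9.23
Var(T) = 9.23 + 2 × 6.83 = 22.89
α (item deleted) = (5/4)·(1 − 9.23/22.89) = 0.746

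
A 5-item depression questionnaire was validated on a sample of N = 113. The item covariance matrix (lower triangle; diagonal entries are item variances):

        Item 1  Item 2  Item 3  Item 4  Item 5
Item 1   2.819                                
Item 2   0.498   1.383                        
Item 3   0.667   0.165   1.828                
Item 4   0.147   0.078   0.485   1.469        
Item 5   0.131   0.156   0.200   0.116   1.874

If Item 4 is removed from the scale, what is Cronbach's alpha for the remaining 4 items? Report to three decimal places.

α = 0.420

Remaining items: Item 1, Item 2, Item 3, Item 5 (k = 4).
Σσᵢ² = 2.819 + 1.383 + 1.828 + 1.874 = 7.904
Var(T) = 7.904 + 2 × 1.817 = 11.538
α (item deleted) = (4/3)·(1 − 7.904/11.538) = 0.420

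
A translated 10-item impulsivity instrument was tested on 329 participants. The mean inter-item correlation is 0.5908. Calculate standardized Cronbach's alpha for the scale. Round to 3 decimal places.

α = 0.935

Standardized α = k·r̄ / (1 + (k−1)·r̄) = 10 × 0.5908 / (1 + 9 × 0.5908)
  = 5.9080 / 6.3172 = 0.935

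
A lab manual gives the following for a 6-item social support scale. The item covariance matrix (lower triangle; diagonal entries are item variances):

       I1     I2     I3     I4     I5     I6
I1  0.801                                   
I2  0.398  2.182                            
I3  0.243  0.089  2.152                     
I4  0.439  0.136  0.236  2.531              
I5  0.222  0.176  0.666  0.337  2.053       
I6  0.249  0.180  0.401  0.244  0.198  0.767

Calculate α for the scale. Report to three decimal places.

α = 0.535

sum of item variances = 0.801 + 2.182 + 2.152 + 2.531 + 2.053 + 0.767 = 10.486
Σ_{i<j} σ_ij = 4.214
total variance = 10.486 + 2 × 4.214 = 18.914
α = (k/(k−1))·(1 − sum of item variances/total variance) = (6/5)·(1 − 10.486/18.914) = 0.535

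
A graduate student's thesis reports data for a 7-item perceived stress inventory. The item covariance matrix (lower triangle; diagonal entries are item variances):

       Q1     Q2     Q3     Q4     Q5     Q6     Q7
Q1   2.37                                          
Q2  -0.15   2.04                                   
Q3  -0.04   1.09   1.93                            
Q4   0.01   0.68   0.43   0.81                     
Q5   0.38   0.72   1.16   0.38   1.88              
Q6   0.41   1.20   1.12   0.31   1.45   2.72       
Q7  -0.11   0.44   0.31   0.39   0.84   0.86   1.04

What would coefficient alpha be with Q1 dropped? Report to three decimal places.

α = 0.823

Remaining items: Q2, Q3, Q4, Q5, Q6, Q7 (k = 6).
sum of item variances = 2.04 + 1.93 + 0.81 + 1.88 + 2.72 + 1.04 = 10.42
Var(T) = 10.42 + 2 × 11.38 = 33.18
α (item deleted) = (6/5)·(1 − 10.42/33.18) = 0.823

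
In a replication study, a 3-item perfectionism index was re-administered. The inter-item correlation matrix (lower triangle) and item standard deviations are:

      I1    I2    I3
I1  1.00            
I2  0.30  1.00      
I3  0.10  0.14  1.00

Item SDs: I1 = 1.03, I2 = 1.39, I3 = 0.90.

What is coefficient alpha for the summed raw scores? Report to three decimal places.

coefficient alpha = 0.402

Σσ²ᵢ = 1.03² + 1.39² + 0.90² = 3.8030
Covariances σ_ij = r_ij · s_i · s_j:
  σ(I1,I2) = 0.30 × 1.03 × 1.39 = 0.4295
  σ(I1,I3) = 0.10 × 1.03 × 0.90 = 0.0927
  σ(I2,I3) = 0.14 × 1.39 × 0.90 = 0.1751
σ²_T = Σσ²ᵢ + 2·Σσ_ij = 3.8030 + 2 × 0.6973 = 5.1976
α = (3/2)·(1 − 3.8030/5.1976) = 0.402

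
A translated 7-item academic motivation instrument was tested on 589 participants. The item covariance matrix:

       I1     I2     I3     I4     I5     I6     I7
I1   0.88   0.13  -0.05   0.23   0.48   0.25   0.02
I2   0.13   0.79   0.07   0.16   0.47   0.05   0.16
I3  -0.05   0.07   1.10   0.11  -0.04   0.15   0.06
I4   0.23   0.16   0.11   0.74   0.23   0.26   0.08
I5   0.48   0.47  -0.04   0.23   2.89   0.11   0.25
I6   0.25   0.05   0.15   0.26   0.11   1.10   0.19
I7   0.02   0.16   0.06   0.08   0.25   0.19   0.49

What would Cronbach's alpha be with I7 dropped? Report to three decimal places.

Remaining items: I1, I2, I3, I4, I5, I6 (k = 6).
Σσ²ᵢ = 0.88 + 0.79 + 1.10 + 0.74 + 2.89 + 1.10 = 7.50
σ²_total = 7.50 + 2 × 2.61 = 12.72
α (item deleted) = (6/5)·(1 − 7.50/12.72) = 0.492

Cronbach's alpha = 0.492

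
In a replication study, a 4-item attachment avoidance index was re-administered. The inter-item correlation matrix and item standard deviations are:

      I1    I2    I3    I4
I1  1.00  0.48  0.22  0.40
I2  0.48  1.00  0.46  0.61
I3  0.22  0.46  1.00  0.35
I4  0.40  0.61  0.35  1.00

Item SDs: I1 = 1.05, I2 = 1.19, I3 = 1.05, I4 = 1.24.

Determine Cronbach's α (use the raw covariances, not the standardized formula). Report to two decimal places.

Σσ²ᵢ = 1.05² + 1.19² + 1.05² + 1.24² = 5.1587
Covariances σ_ij = r_ij · s_i · s_j:
  σ(I1,I2) = 0.48 × 1.05 × 1.19 = 0.5998
  σ(I1,I3) = 0.22 × 1.05 × 1.05 = 0.2426
  σ(I1,I4) = 0.40 × 1.05 × 1.24 = 0.5208
  σ(I2,I3) = 0.46 × 1.19 × 1.05 = 0.5748
  σ(I2,I4) = 0.61 × 1.19 × 1.24 = 0.9001
  σ(I3,I4) = 0.35 × 1.05 × 1.24 = 0.4557
σ²_T = Σσ²ᵢ + 2·Σσ_ij = 5.1587 + 2 × 3.2938 = 11.7463
α = (4/3)·(1 − 5.1587/11.7463) = 0.75

α = 0.75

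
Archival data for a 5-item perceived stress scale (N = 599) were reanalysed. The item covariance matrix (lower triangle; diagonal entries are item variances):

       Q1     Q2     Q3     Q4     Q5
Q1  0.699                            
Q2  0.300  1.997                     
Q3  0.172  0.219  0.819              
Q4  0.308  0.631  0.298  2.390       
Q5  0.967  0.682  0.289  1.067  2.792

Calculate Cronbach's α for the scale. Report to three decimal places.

sum of item variances = 0.699 + 1.997 + 0.819 + 2.390 + 2.792 = 8.697
Sum of off-diagonal covariances = 4.933
σ²_total = 8.697 + 2 × 4.933 = 18.563
α = (k/(k−1))·(1 − sum of item variances/σ²_total) = (5/4)·(1 − 8.697/18.563) = 0.664

Cronbach's α = 0.664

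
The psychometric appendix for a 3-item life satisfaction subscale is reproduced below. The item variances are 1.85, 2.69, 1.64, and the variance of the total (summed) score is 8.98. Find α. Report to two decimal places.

sum of item variances = 1.85 + 2.69 + 1.64 = 6.18
α = (k/(k−1))·(1 − sum of item variances/total variance) = (3/2)·(1 − 6.18/8.98) = 0.47

α = 0.47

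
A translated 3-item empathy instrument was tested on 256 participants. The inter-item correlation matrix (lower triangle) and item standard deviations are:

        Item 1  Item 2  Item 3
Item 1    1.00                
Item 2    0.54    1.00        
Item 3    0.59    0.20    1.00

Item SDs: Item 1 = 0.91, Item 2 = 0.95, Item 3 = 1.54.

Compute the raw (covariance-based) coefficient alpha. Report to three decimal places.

coefficient alpha = 0.654

Σσ²ᵢ = 0.91² + 0.95² + 1.54² = 4.1022
Covariances σ_ij = r_ij · s_i · s_j:
  σ(Item 1,Item 2) = 0.54 × 0.91 × 0.95 = 0.4668
  σ(Item 1,Item 3) = 0.59 × 0.91 × 1.54 = 0.8268
  σ(Item 2,Item 3) = 0.20 × 0.95 × 1.54 = 0.2926
σ²_T = Σσ²ᵢ + 2·Σσ_ij = 4.1022 + 2 × 1.5862 = 7.2746
α = (3/2)·(1 − 4.1022/7.2746) = 0.654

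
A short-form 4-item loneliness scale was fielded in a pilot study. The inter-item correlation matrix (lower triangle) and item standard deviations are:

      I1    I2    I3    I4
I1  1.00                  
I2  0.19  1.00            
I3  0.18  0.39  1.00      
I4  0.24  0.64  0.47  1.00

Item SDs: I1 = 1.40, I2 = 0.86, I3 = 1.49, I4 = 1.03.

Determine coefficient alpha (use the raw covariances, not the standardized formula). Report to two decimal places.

coefficient alpha = 0.64

Σσ²ᵢ = 1.40² + 0.86² + 1.49² + 1.03² = 5.9806
Covariances σ_ij = r_ij · s_i · s_j:
  σ(I1,I2) = 0.19 × 1.40 × 0.86 = 0.2288
  σ(I1,I3) = 0.18 × 1.40 × 1.49 = 0.3755
  σ(I1,I4) = 0.24 × 1.40 × 1.03 = 0.3461
  σ(I2,I3) = 0.39 × 0.86 × 1.49 = 0.4997
  σ(I2,I4) = 0.64 × 0.86 × 1.03 = 0.5669
  σ(I3,I4) = 0.47 × 1.49 × 1.03 = 0.7213
σ²_T = Σσ²ᵢ + 2·Σσ_ij = 5.9806 + 2 × 2.7383 = 11.4572
α = (4/3)·(1 − 5.9806/11.4572) = 0.64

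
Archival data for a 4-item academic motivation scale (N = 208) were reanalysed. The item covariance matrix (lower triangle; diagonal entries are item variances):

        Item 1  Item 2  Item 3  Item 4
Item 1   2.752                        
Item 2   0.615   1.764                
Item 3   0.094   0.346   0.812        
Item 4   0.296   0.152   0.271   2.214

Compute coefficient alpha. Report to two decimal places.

coefficient alpha = 0.43

sum of item variances = 2.752 + 1.764 + 0.812 + 2.214 = 7.542
Sum of off-diagonal covariances = 1.774
σ²_total = 7.542 + 2 × 1.774 = 11.090
α = (k/(k−1))·(1 − sum of item variances/σ²_total) = (4/3)·(1 − 7.542/11.090) = 0.43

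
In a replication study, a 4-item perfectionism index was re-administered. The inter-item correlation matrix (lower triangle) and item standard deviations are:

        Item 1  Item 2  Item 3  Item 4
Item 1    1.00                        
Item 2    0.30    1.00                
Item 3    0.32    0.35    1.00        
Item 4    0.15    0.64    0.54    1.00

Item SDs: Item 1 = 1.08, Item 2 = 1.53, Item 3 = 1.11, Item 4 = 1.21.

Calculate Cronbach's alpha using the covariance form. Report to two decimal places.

Σσ²ᵢ = 1.08² + 1.53² + 1.11² + 1.21² = 6.2035
Covariances σ_ij = r_ij · s_i · s_j:
  σ(Item 1,Item 2) = 0.30 × 1.08 × 1.53 = 0.4957
  σ(Item 1,Item 3) = 0.32 × 1.08 × 1.11 = 0.3836
  σ(Item 1,Item 4) = 0.15 × 1.08 × 1.21 = 0.1960
  σ(Item 2,Item 3) = 0.35 × 1.53 × 1.11 = 0.5944
  σ(Item 2,Item 4) = 0.64 × 1.53 × 1.21 = 1.1848
  σ(Item 3,Item 4) = 0.54 × 1.11 × 1.21 = 0.7253
σ²_T = Σσ²ᵢ + 2·Σσ_ij = 6.2035 + 2 × 3.5798 = 13.3631
α = (4/3)·(1 − 6.2035/13.3631) = 0.71

Cronbach's alpha = 0.71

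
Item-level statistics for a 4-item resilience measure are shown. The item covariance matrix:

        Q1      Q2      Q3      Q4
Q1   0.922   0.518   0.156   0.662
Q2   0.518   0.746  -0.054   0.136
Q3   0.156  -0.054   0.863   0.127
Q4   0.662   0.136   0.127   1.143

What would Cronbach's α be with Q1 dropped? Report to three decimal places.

α = 0.198

Remaining items: Q2, Q3, Q4 (k = 3).
sum of item variances = 0.746 + 0.863 + 1.143 = 2.752
σ²_total = 2.752 + 2 × 0.209 = 3.170
α (item deleted) = (3/2)·(1 − 2.752/3.170) = 0.198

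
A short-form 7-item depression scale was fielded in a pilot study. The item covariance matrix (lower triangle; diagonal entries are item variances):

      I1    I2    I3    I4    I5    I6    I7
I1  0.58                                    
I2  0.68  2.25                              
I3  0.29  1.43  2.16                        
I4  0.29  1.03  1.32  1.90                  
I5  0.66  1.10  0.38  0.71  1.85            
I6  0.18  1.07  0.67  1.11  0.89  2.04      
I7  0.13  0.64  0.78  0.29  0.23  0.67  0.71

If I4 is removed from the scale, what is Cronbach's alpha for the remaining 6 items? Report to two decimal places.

Remaining items: I1, I2, I3, I5, I6, I7 (k = 6).
ΣVar(i) = 0.58 + 2.25 + 2.16 + 1.85 + 2.04 + 0.71 = 9.59
σ²_T = 9.59 + 2 × 9.80 = 29.19
α (item deleted) = (6/5)·(1 − 9.59/29.19) = 0.81

α = 0.81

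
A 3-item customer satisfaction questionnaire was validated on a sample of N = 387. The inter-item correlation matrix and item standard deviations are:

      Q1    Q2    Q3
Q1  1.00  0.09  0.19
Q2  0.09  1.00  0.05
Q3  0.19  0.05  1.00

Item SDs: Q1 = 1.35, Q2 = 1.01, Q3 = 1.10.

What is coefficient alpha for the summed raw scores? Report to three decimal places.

Σσ²ᵢ = 1.35² + 1.01² + 1.10² = 4.0526
Covariances σ_ij = r_ij · s_i · s_j:
  σ(Q1,Q2) = 0.09 × 1.35 × 1.01 = 0.1227
  σ(Q1,Q3) = 0.19 × 1.35 × 1.10 = 0.2822
  σ(Q2,Q3) = 0.05 × 1.01 × 1.10 = 0.0556
σ²_T = Σσ²ᵢ + 2·Σσ_ij = 4.0526 + 2 × 0.4605 = 4.9736
α = (3/2)·(1 − 4.0526/4.9736) = 0.278

α = 0.278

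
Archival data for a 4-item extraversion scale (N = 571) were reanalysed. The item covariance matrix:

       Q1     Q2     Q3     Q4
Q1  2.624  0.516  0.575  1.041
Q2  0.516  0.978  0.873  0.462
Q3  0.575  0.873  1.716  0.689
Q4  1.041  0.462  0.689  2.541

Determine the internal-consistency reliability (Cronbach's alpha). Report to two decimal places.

Cronbach's alpha = 0.69

sum of item variances = 2.624 + 0.978 + 1.716 + 2.541 = 7.859
Sum of off-diagonal covariances = 4.156
σ²_total = 7.859 + 2 × 4.156 = 16.171
α = (k/(k−1))·(1 − sum of item variances/σ²_total) = (4/3)·(1 − 7.859/16.171) = 0.69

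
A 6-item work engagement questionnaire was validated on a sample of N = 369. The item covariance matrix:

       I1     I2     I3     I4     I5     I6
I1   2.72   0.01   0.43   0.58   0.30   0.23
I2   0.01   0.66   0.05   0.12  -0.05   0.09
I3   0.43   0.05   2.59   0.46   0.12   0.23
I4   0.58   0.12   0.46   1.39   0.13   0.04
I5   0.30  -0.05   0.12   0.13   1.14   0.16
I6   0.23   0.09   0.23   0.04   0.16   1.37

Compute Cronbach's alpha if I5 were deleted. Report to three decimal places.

Remaining items: I1, I2, I3, I4, I6 (k = 5).
Σσᵢ² = 2.72 + 0.66 + 2.59 + 1.39 + 1.37 = 8.73
total variance = 8.73 + 2 × 2.24 = 13.21
α (item deleted) = (5/4)·(1 − 8.73/13.21) = 0.424

Cronbach's alpha = 0.424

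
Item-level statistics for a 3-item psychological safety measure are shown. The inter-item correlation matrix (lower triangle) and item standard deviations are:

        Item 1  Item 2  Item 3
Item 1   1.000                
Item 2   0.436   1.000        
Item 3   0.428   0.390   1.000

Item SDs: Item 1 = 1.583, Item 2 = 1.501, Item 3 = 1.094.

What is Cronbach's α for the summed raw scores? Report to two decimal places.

Cronbach's α = 0.67

Σσ²ᵢ = 1.583² + 1.501² + 1.094² = 5.9557
Covariances σ_ij = r_ij · s_i · s_j:
  σ(Item 1,Item 2) = 0.436 × 1.583 × 1.501 = 1.0360
  σ(Item 1,Item 3) = 0.428 × 1.583 × 1.094 = 0.7412
  σ(Item 2,Item 3) = 0.390 × 1.501 × 1.094 = 0.6404
σ²_T = Σσ²ᵢ + 2·Σσ_ij = 5.9557 + 2 × 2.4176 = 10.7909
α = (3/2)·(1 − 5.9557/10.7909) = 0.67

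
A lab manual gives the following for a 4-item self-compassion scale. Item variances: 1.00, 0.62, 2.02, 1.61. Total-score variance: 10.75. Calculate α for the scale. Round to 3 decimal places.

α = 0.682

sum of item variances = 1.00 + 0.62 + 2.02 + 1.61 = 5.25
α = (k/(k−1))·(1 − sum of item variances/Var(T)) = (4/3)·(1 − 5.25/10.75) = 0.682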